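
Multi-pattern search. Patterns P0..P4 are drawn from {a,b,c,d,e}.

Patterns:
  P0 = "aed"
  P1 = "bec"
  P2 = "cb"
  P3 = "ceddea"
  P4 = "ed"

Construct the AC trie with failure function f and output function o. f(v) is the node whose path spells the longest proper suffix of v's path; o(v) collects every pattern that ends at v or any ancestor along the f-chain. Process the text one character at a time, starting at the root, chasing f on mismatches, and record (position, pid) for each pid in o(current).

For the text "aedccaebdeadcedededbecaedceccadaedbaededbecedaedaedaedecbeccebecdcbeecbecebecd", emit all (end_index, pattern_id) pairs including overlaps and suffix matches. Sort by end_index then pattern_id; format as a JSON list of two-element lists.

Construct AC machine:
Trie (insert patterns):
  0='ε' goto a→1 b→4 c→7 e→14
  1='a' goto e→2
  2='ae' goto d→3
  3='aed' goto ·  ←P0
  4='b' goto e→5
  5='be' goto c→6
  6='bec' goto ·  ←P1
  7='c' goto b→8 e→9
  8='cb' goto ·  ←P2
  9='ce' goto d→10
  10='ced' goto d→11
  11='cedd' goto e→12
  12='cedde' goto a→13
  13='ceddea' goto ·  ←P3
  14='e' goto d→15
  15='ed' goto ·  ←P4

Failure links (BFS by depth):
  fail(1) 'a': from fail(0)=0 chase 'a': 0 ⇒ 0;  out=∅∪out(0)=∅
  fail(4) 'b': from fail(0)=0 chase 'b': 0 ⇒ 0;  out=∅∪out(0)=∅
  fail(7) 'c': from fail(0)=0 chase 'c': 0 ⇒ 0;  out=∅∪out(0)=∅
  fail(14) 'e': from fail(0)=0 chase 'e': 0 ⇒ 0;  out=∅∪out(0)=∅
  fail(2) 'ae': from fail(1)=0 chase 'e': 0 ⇒ 14;  out=∅∪out(14)=∅
  fail(5) 'be': from fail(4)=0 chase 'e': 0 ⇒ 14;  out=∅∪out(14)=∅
  fail(8) 'cb': from fail(7)=0 chase 'b': 0 ⇒ 4;  out={2}∪out(4)={2}
  fail(9) 'ce': from fail(7)=0 chase 'e': 0 ⇒ 14;  out=∅∪out(14)=∅
  fail(15) 'ed': from fail(14)=0 chase 'd': 0 ⇒ 0;  out={4}∪out(0)={4}
  fail(3) 'aed': from fail(2)=14 chase 'd': 14 ⇒ 15;  out={0}∪out(15)={0,4}
  fail(6) 'bec': from fail(5)=14 chase 'c': 14→0 ⇒ 7;  out={1}∪out(7)={1}
  fail(10) 'ced': from fail(9)=14 chase 'd': 14 ⇒ 15;  out=∅∪out(15)={4}
  fail(11) 'cedd': from fail(10)=15 chase 'd': 15→0 ⇒ 0;  out=∅∪out(0)=∅
  fail(12) 'cedde': from fail(11)=0 chase 'e': 0 ⇒ 14;  out=∅∪out(14)=∅
  fail(13) 'ceddea': from fail(12)=14 chase 'a': 14→0 ⇒ 1;  out={3}∪out(1)={3}

Text stream:
i=0 'a': node 0→1
i=1 'e': node 1→2
i=2 'd': node 2→3  emit P0@[0:2],P4@[1:2]
i=3 'c': node 3→7 ·f
i=4 'c': node 7→7 ·f
i=5 'a': node 7→1 ·f
i=6 'e': node 1→2
i=7 'b': node 2→4 ·f
i=8 'd': node 4→0 ·f
i=9 'e': node 0→14
i=10 'a': node 14→1 ·f
i=11 'd': node 1→0 ·f
i=12 'c': node 0→7
i=13 'e': node 7→9
i=14 'd': node 9→10  emit P4@[13:14]
i=15 'e': node 10→14 ·f
i=16 'd': node 14→15  emit P4@[15:16]
i=17 'e': node 15→14 ·f
i=18 'd': node 14→15  emit P4@[17:18]
i=19 'b': node 15→4 ·f
i=20 'e': node 4→5
i=21 'c': node 5→6  emit P1@[19:21]
i=22 'a': node 6→1 ·f
i=23 'e': node 1→2
i=24 'd': node 2→3  emit P0@[22:24],P4@[23:24]
i=25 'c': node 3→7 ·f
i=26 'e': node 7→9
i=27 'c': node 9→7 ·f
i=28 'c': node 7→7 ·f
i=29 'a': node 7→1 ·f
i=30 'd': node 1→0 ·f
i=31 'a': node 0→1
i=32 'e': node 1→2
i=33 'd': node 2→3  emit P0@[31:33],P4@[32:33]
i=34 'b': node 3→4 ·f
i=35 'a': node 4→1 ·f
i=36 'e': node 1→2
i=37 'd': node 2→3  emit P0@[35:37],P4@[36:37]
i=38 'e': node 3→14 ·f
i=39 'd': node 14→15  emit P4@[38:39]
i=40 'b': node 15→4 ·f
i=41 'e': node 4→5
i=42 'c': node 5→6  emit P1@[40:42]
i=43 'e': node 6→9 ·f
i=44 'd': node 9→10  emit P4@[43:44]
i=45 'a': node 10→1 ·f
i=46 'e': node 1→2
i=47 'd': node 2→3  emit P0@[45:47],P4@[46:47]
i=48 'a': node 3→1 ·f
i=49 'e': node 1→2
i=50 'd': node 2→3  emit P0@[48:50],P4@[49:50]
i=51 'a': node 3→1 ·f
i=52 'e': node 1→2
i=53 'd': node 2→3  emit P0@[51:53],P4@[52:53]
i=54 'e': node 3→14 ·f
i=55 'c': node 14→7 ·f
i=56 'b': node 7→8  emit P2@[55:56]
i=57 'e': node 8→5 ·f
i=58 'c': node 5→6  emit P1@[56:58]
i=59 'c': node 6→7 ·f
i=60 'e': node 7→9
i=61 'b': node 9→4 ·f
i=62 'e': node 4→5
i=63 'c': node 5→6  emit P1@[61:63]
i=64 'd': node 6→0 ·f
i=65 'c': node 0→7
i=66 'b': node 7→8  emit P2@[65:66]
i=67 'e': node 8→5 ·f
i=68 'e': node 5→14 ·f
i=69 'c': node 14→7 ·f
i=70 'b': node 7→8  emit P2@[69:70]
i=71 'e': node 8→5 ·f
i=72 'c': node 5→6  emit P1@[70:72]
i=73 'e': node 6→9 ·f
i=74 'b': node 9→4 ·f
i=75 'e': node 4→5
i=76 'c': node 5→6  emit P1@[74:76]
i=77 'd': node 6→0 ·f

All matches (sorted): [[2,0],[2,4],[14,4],[16,4],[18,4],[21,1],[24,0],[24,4],[33,0],[33,4],[37,0],[37,4],[39,4],[42,1],[44,4],[47,0],[47,4],[50,0],[50,4],[53,0],[53,4],[56,2],[58,1],[63,1],[66,2],[70,2],[72,1],[76,1]]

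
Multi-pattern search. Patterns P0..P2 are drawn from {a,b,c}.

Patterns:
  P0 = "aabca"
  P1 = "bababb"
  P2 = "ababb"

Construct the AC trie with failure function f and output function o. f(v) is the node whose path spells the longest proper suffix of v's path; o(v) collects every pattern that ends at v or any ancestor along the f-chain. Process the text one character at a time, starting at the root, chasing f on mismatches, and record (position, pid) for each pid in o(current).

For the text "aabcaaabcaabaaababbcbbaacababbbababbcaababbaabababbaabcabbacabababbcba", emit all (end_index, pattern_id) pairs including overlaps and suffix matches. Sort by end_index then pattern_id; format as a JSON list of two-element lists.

Build:
Trie nodes:
  0='ε' goto a→1 b→6
  1='a' goto a→2 b→12
  2='aa' goto b→3
  3='aab' goto c→4
  4='aabc' goto a→5
  5='aabca' goto ·  ←P0
  6='b' goto a→7
  7='ba' goto b→8
  8='bab' goto a→9
  9='baba' goto b→10
  10='babab' goto b→11
  11='bababb' goto ·  ←P1
  12='ab' goto a→13
  13='aba' goto b→14
  14='abab' goto b→15
  15='ababb' goto ·  ←P2

Failure links (BFS by depth):
  fail(1) 'a': from fail(0)=0 chase 'a': 0 ⇒ 0;  out=∅∪out(0)=∅
  fail(6) 'b': from fail(0)=0 chase 'b': 0 ⇒ 0;  out=∅∪out(0)=∅
  fail(2) 'aa': from fail(1)=0 chase 'a': 0 ⇒ 1;  out=∅∪out(1)=∅
  fail(7) 'ba': from fail(6)=0 chase 'a': 0 ⇒ 1;  out=∅∪out(1)=∅
  fail(12) 'ab': from fail(1)=0 chase 'b': 0 ⇒ 6;  out=∅∪out(6)=∅
  fail(3) 'aab': from fail(2)=1 chase 'b': 1 ⇒ 12;  out=∅∪out(12)=∅
  fail(8) 'bab': from fail(7)=1 chase 'b': 1 ⇒ 12;  out=∅∪out(12)=∅
  fail(13) 'aba': from fail(12)=6 chase 'a': 6 ⇒ 7;  out=∅∪out(7)=∅
  fail(4) 'aabc': from fail(3)=12 chase 'c': 12→6→0 ⇒ 0;  out=∅∪out(0)=∅
  fail(9) 'baba': from fail(8)=12 chase 'a': 12 ⇒ 13;  out=∅∪out(13)=∅
  fail(14) 'abab': from fail(13)=7 chase 'b': 7 ⇒ 8;  out=∅∪out(8)=∅
  fail(5) 'aabca': from fail(4)=0 chase 'a': 0 ⇒ 1;  out={0}∪out(1)={0}
  fail(10) 'babab': from fail(9)=13 chase 'b': 13 ⇒ 14;  out=∅∪out(14)=∅
  fail(15) 'ababb': from fail(14)=8 chase 'b': 8→12→6→0 ⇒ 6;  out={2}∪out(6)={2}
  fail(11) 'bababb': from fail(10)=14 chase 'b': 14 ⇒ 15;  out={1}∪out(15)={1,2}

Run:
[0] read 'a'  n0⇒n1
[1] read 'a'  n1⇒n2
[2] read 'b'  n2⇒n3
[3] read 'c'  n3⇒n4
[4] read 'a'  n4⇒n5  emit P0@[0:4]
[5] read 'a'  n5⇒n2 (fail-walked)
[6] read 'a'  n2⇒n2 (fail-walked)
[7] read 'b'  n2⇒n3
[8] read 'c'  n3⇒n4
[9] read 'a'  n4⇒n5  emit P0@[5:9]
[10] read 'a'  n5⇒n2 (fail-walked)
[11] read 'b'  n2⇒n3
[12] read 'a'  n3⇒n13 (fail-walked)
[13] read 'a'  n13⇒n2 (fail-walked)
[14] read 'a'  n2⇒n2 (fail-walked)
[15] read 'b'  n2⇒n3
[16] read 'a'  n3⇒n13 (fail-walked)
[17] read 'b'  n13⇒n14
[18] read 'b'  n14⇒n15  emit P2@[14:18]
[19] read 'c'  n15⇒n0 (fail-walked)
[20] read 'b'  n0⇒n6
[21] read 'b'  n6⇒n6 (fail-walked)
[22] read 'a'  n6⇒n7
[23] read 'a'  n7⇒n2 (fail-walked)
[24] read 'c'  n2⇒n0 (fail-walked)
[25] read 'a'  n0⇒n1
[26] read 'b'  n1⇒n12
[27] read 'a'  n12⇒n13
[28] read 'b'  n13⇒n14
[29] read 'b'  n14⇒n15  emit P2@[25:29]
[30] read 'b'  n15⇒n6 (fail-walked)
[31] read 'a'  n6⇒n7
[32] read 'b'  n7⇒n8
[33] read 'a'  n8⇒n9
[34] read 'b'  n9⇒n10
[35] read 'b'  n10⇒n11  emit P1@[30:35],P2@[31:35]
[36] read 'c'  n11⇒n0 (fail-walked)
[37] read 'a'  n0⇒n1
[38] read 'a'  n1⇒n2
[39] read 'b'  n2⇒n3
[40] read 'a'  n3⇒n13 (fail-walked)
[41] read 'b'  n13⇒n14
[42] read 'b'  n14⇒n15  emit P2@[38:42]
[43] read 'a'  n15⇒n7 (fail-walked)
[44] read 'a'  n7⇒n2 (fail-walked)
[45] read 'b'  n2⇒n3
[46] read 'a'  n3⇒n13 (fail-walked)
[47] read 'b'  n13⇒n14
[48] read 'a'  n14⇒n9 (fail-walked)
[49] read 'b'  n9⇒n10
[50] read 'b'  n10⇒n11  emit P1@[45:50],P2@[46:50]
[51] read 'a'  n11⇒n7 (fail-walked)
[52] read 'a'  n7⇒n2 (fail-walked)
[53] read 'b'  n2⇒n3
[54] read 'c'  n3⇒n4
[55] read 'a'  n4⇒n5  emit P0@[51:55]
[56] read 'b'  n5⇒n12 (fail-walked)
[57] read 'b'  n12⇒n6 (fail-walked)
[58] read 'a'  n6⇒n7
[59] read 'c'  n7⇒n0 (fail-walked)
[60] read 'a'  n0⇒n1
[61] read 'b'  n1⇒n12
[62] read 'a'  n12⇒n13
[63] read 'b'  n13⇒n14
[64] read 'a'  n14⇒n9 (fail-walked)
[65] read 'b'  n9⇒n10
[66] read 'b'  n10⇒n11  emit P1@[61:66],P2@[62:66]
[67] read 'c'  n11⇒n0 (fail-walked)
[68] read 'b'  n0⇒n6
[69] read 'a'  n6⇒n7

All matches (sorted): [[4,0],[9,0],[18,2],[29,2],[35,1],[35,2],[42,2],[50,1],[50,2],[55,0],[66,1],[66,2]]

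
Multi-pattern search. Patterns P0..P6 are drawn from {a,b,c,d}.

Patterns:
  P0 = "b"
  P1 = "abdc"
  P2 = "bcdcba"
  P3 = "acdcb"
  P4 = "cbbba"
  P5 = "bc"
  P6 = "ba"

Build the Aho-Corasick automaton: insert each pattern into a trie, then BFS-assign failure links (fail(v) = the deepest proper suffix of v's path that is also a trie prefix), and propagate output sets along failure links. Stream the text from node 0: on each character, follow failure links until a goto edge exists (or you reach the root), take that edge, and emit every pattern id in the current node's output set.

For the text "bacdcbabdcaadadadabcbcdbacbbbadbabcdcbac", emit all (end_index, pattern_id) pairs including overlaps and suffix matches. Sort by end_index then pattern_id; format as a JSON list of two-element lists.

Build automaton:
Trie nodes:
  0='ε' goto a→2 b→1 c→15
  1='b' goto a→20 c→6  ←P0
  2='a' goto b→3 c→11
  3='ab' goto d→4
  4='abd' goto c→5
  5='abdc' goto ·  ←P1
  6='bc' goto d→7  ←P5
  7='bcd' goto c→8
  8='bcdc' goto b→9
  9='bcdcb' goto a→10
  10='bcdcba' goto ·  ←P2
  11='ac' goto d→12
  12='acd' goto c→13
  13='acdc' goto b→14
  14='acdcb' goto ·  ←P3
  15='c' goto b→16
  16='cb' goto b→17
  17='cbb' goto b→18
  18='cbbb' goto a→19
  19='cbbba' goto ·  ←P4
  20='ba' goto ·  ←P6

BFS fail/out derivation:
  fail(1) 'b': from fail(0)=0 chase 'b': 0 ⇒ 0;  out={0}∪out(0)={0}
  fail(2) 'a': from fail(0)=0 chase 'a': 0 ⇒ 0;  out=∅∪out(0)=∅
  fail(15) 'c': from fail(0)=0 chase 'c': 0 ⇒ 0;  out=∅∪out(0)=∅
  fail(3) 'ab': from fail(2)=0 chase 'b': 0 ⇒ 1;  out=∅∪out(1)={0}
  fail(6) 'bc': from fail(1)=0 chase 'c': 0 ⇒ 15;  out={5}∪out(15)={5}
  fail(11) 'ac': from fail(2)=0 chase 'c': 0 ⇒ 15;  out=∅∪out(15)=∅
  fail(16) 'cb': from fail(15)=0 chase 'b': 0 ⇒ 1;  out=∅∪out(1)={0}
  fail(20) 'ba': from fail(1)=0 chase 'a': 0 ⇒ 2;  out={6}∪out(2)={6}
  fail(4) 'abd': from fail(3)=1 chase 'd': 1→0 ⇒ 0;  out=∅∪out(0)=∅
  fail(7) 'bcd': from fail(6)=15 chase 'd': 15→0 ⇒ 0;  out=∅∪out(0)=∅
  fail(12) 'acd': from fail(11)=15 chase 'd': 15→0 ⇒ 0;  out=∅∪out(0)=∅
  fail(17) 'cbb': from fail(16)=1 chase 'b': 1→0 ⇒ 1;  out=∅∪out(1)={0}
  fail(5) 'abdc': from fail(4)=0 chase 'c': 0 ⇒ 15;  out={1}∪out(15)={1}
  fail(8) 'bcdc': from fail(7)=0 chase 'c': 0 ⇒ 15;  out=∅∪out(15)=∅
  fail(13) 'acdc': from fail(12)=0 chase 'c': 0 ⇒ 15;  out=∅∪out(15)=∅
  fail(18) 'cbbb': from fail(17)=1 chase 'b': 1→0 ⇒ 1;  out=∅∪out(1)={0}
  fail(9) 'bcdcb': from fail(8)=15 chase 'b': 15 ⇒ 16;  out=∅∪out(16)={0}
  fail(14) 'acdcb': from fail(13)=15 chase 'b': 15 ⇒ 16;  out={3}∪out(16)={0,3}
  fail(19) 'cbbba': from fail(18)=1 chase 'a': 1 ⇒ 20;  out={4}∪out(20)={4,6}
  fail(10) 'bcdcba': from fail(9)=16 chase 'a': 16→1 ⇒ 20;  out={2}∪out(20)={2,6}

Scan:
pos 0 'b': at 1  ** P0@[0:0]
pos 1 'a': at 20  ** P6@[0:1]
pos 2 'c': at 11 ·f
pos 3 'd': at 12
pos 4 'c': at 13
pos 5 'b': at 14  ** P0@[5:5],P3@[1:5]
pos 6 'a': at 20 ·f  ** P6@[5:6]
pos 7 'b': at 3 ·f  ** P0@[7:7]
pos 8 'd': at 4
pos 9 'c': at 5  ** P1@[6:9]
pos 10 'a': at 2 ·f
pos 11 'a': at 2 ·f
pos 12 'd': at 0 ·f
pos 13 'a': at 2
pos 14 'd': at 0 ·f
pos 15 'a': at 2
pos 16 'd': at 0 ·f
pos 17 'a': at 2
pos 18 'b': at 3  ** P0@[18:18]
pos 19 'c': at 6 ·f  ** P5@[18:19]
pos 20 'b': at 16 ·f  ** P0@[20:20]
pos 21 'c': at 6 ·f  ** P5@[20:21]
pos 22 'd': at 7
pos 23 'b': at 1 ·f  ** P0@[23:23]
pos 24 'a': at 20  ** P6@[23:24]
pos 25 'c': at 11 ·f
pos 26 'b': at 16 ·f  ** P0@[26:26]
pos 27 'b': at 17  ** P0@[27:27]
pos 28 'b': at 18  ** P0@[28:28]
pos 29 'a': at 19  ** P4@[25:29],P6@[28:29]
pos 30 'd': at 0 ·f
pos 31 'b': at 1  ** P0@[31:31]
pos 32 'a': at 20  ** P6@[31:32]
pos 33 'b': at 3 ·f  ** P0@[33:33]
pos 34 'c': at 6 ·f  ** P5@[33:34]
pos 35 'd': at 7
pos 36 'c': at 8
pos 37 'b': at 9  ** P0@[37:37]
pos 38 'a': at 10  ** P2@[33:38],P6@[37:38]
pos 39 'c': at 11 ·f

All matches (sorted): [[0,0],[1,6],[5,0],[5,3],[6,6],[7,0],[9,1],[18,0],[19,5],[20,0],[21,5],[23,0],[24,6],[26,0],[27,0],[28,0],[29,4],[29,6],[31,0],[32,6],[33,0],[34,5],[37,0],[38,2],[38,6]]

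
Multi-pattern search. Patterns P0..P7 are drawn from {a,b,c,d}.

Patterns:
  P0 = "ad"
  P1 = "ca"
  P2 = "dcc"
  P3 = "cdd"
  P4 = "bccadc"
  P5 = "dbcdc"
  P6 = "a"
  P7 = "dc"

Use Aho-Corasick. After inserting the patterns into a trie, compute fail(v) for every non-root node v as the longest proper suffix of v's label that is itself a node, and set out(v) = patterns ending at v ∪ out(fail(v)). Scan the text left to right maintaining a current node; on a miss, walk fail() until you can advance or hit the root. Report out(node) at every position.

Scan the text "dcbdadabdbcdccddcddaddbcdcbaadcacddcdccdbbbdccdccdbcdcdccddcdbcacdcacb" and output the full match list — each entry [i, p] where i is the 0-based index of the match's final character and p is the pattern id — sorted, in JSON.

Build automaton:
Trie (insert patterns):
  0='ε' goto a→1 b→10 c→3 d→5
  1='a' goto d→2  ←P6
  2='ad' goto ·  ←P0
  3='c' goto a→4 d→8
  4='ca' goto ·  ←P1
  5='d' goto b→16 c→6
  6='dc' goto c→7  ←P7
  7='dcc' goto ·  ←P2
  8='cd' goto d→9
  9='cdd' goto ·  ←P3
  10='b' goto c→11
  11='bc' goto c→12
  12='bcc' goto a→13
  13='bcca' goto d→14
  14='bccad' goto c→15
  15='bccadc' goto ·  ←P4
  16='db' goto c→17
  17='dbc' goto d→18
  18='dbcd' goto c→19
  19='dbcdc' goto ·  ←P5

BFS fail/out derivation:
  n1('a'): parent n0 fail=0; on 'a' 0 → fail=0;  out {6}∪∅={6}
  n3('c'): parent n0 fail=0; on 'c' 0 → fail=0;  out ∅∪∅=∅
  n5('d'): parent n0 fail=0; on 'd' 0 → fail=0;  out ∅∪∅=∅
  n10('b'): parent n0 fail=0; on 'b' 0 → fail=0;  out ∅∪∅=∅
  n2('ad'): parent n1 fail=0; on 'd' 0 → fail=5;  out {0}∪∅={0}
  n4('ca'): parent n3 fail=0; on 'a' 0 → fail=1;  out {1}∪{6}={1,6}
  n6('dc'): parent n5 fail=0; on 'c' 0 → fail=3;  out {7}∪∅={7}
  n8('cd'): parent n3 fail=0; on 'd' 0 → fail=5;  out ∅∪∅=∅
  n11('bc'): parent n10 fail=0; on 'c' 0 → fail=3;  out ∅∪∅=∅
  n16('db'): parent n5 fail=0; on 'b' 0 → fail=10;  out ∅∪∅=∅
  n7('dcc'): parent n6 fail=3; on 'c' 3→0 → fail=3;  out {2}∪∅={2}
  n9('cdd'): parent n8 fail=5; on 'd' 5→0 → fail=5;  out {3}∪∅={3}
  n12('bcc'): parent n11 fail=3; on 'c' 3→0 → fail=3;  out ∅∪∅=∅
  n17('dbc'): parent n16 fail=10; on 'c' 10 → fail=11;  out ∅∪∅=∅
  n13('bcca'): parent n12 fail=3; on 'a' 3 → fail=4;  out ∅∪{1,6}={1,6}
  n18('dbcd'): parent n17 fail=11; on 'd' 11→3 → fail=8;  out ∅∪∅=∅
  n14('bccad'): parent n13 fail=4; on 'd' 4→1 → fail=2;  out ∅∪{0}={0}
  n19('dbcdc'): parent n18 fail=8; on 'c' 8→5 → fail=6;  out {5}∪{7}={5,7}
  n15('bccadc'): parent n14 fail=2; on 'c' 2→5 → fail=6;  out {4}∪{7}={4,7}

Scan:
pos 0 'd': at 5
pos 1 'c': at 6  → match P7@[0:1]
pos 2 'b': at 10 (fail-walked)
pos 3 'd': at 5 (fail-walked)
pos 4 'a': at 1 (fail-walked)  → match P6@[4:4]
pos 5 'd': at 2  → match P0@[4:5]
pos 6 'a': at 1 (fail-walked)  → match P6@[6:6]
pos 7 'b': at 10 (fail-walked)
pos 8 'd': at 5 (fail-walked)
pos 9 'b': at 16
pos 10 'c': at 17
pos 11 'd': at 18
pos 12 'c': at 19  → match P5@[8:12],P7@[11:12]
pos 13 'c': at 7 (fail-walked)  → match P2@[11:13]
pos 14 'd': at 8 (fail-walked)
pos 15 'd': at 9  → match P3@[13:15]
pos 16 'c': at 6 (fail-walked)  → match P7@[15:16]
pos 17 'd': at 8 (fail-walked)
pos 18 'd': at 9  → match P3@[16:18]
pos 19 'a': at 1 (fail-walked)  → match P6@[19:19]
pos 20 'd': at 2  → match P0@[19:20]
pos 21 'd': at 5 (fail-walked)
pos 22 'b': at 16
pos 23 'c': at 17
pos 24 'd': at 18
pos 25 'c': at 19  → match P5@[21:25],P7@[24:25]
pos 26 'b': at 10 (fail-walked)
pos 27 'a': at 1 (fail-walked)  → match P6@[27:27]
pos 28 'a': at 1 (fail-walked)  → match P6@[28:28]
pos 29 'd': at 2  → match P0@[28:29]
pos 30 'c': at 6 (fail-walked)  → match P7@[29:30]
pos 31 'a': at 4 (fail-walked)  → match P1@[30:31],P6@[31:31]
pos 32 'c': at 3 (fail-walked)
pos 33 'd': at 8
pos 34 'd': at 9  → match P3@[32:34]
pos 35 'c': at 6 (fail-walked)  → match P7@[34:35]
pos 36 'd': at 8 (fail-walked)
pos 37 'c': at 6 (fail-walked)  → match P7@[36:37]
pos 38 'c': at 7  → match P2@[36:38]
pos 39 'd': at 8 (fail-walked)
pos 40 'b': at 16 (fail-walked)
pos 41 'b': at 10 (fail-walked)
pos 42 'b': at 10 (fail-walked)
pos 43 'd': at 5 (fail-walked)
pos 44 'c': at 6  → match P7@[43:44]
pos 45 'c': at 7  → match P2@[43:45]
pos 46 'd': at 8 (fail-walked)
pos 47 'c': at 6 (fail-walked)  → match P7@[46:47]
pos 48 'c': at 7  → match P2@[46:48]
pos 49 'd': at 8 (fail-walked)
pos 50 'b': at 16 (fail-walked)
pos 51 'c': at 17
pos 52 'd': at 18
pos 53 'c': at 19  → match P5@[49:53],P7@[52:53]
pos 54 'd': at 8 (fail-walked)
pos 55 'c': at 6 (fail-walked)  → match P7@[54:55]
pos 56 'c': at 7  → match P2@[54:56]
pos 57 'd': at 8 (fail-walked)
pos 58 'd': at 9  → match P3@[56:58]
pos 59 'c': at 6 (fail-walked)  → match P7@[58:59]
pos 60 'd': at 8 (fail-walked)
pos 61 'b': at 16 (fail-walked)
pos 62 'c': at 17
pos 63 'a': at 4 (fail-walked)  → match P1@[62:63],P6@[63:63]
pos 64 'c': at 3 (fail-walked)
pos 65 'd': at 8
pos 66 'c': at 6 (fail-walked)  → match P7@[65:66]
pos 67 'a': at 4 (fail-walked)  → match P1@[66:67],P6@[67:67]
pos 68 'c': at 3 (fail-walked)
pos 69 'b': at 10 (fail-walked)

Matches: [[1,7],[4,6],[5,0],[6,6],[12,5],[12,7],[13,2],[15,3],[16,7],[18,3],[19,6],[20,0],[25,5],[25,7],[27,6],[28,6],[29,0],[30,7],[31,1],[31,6],[34,3],[35,7],[37,7],[38,2],[44,7],[45,2],[47,7],[48,2],[53,5],[53,7],[55,7],[56,2],[58,3],[59,7],[63,1],[63,6],[66,7],[67,1],[67,6]]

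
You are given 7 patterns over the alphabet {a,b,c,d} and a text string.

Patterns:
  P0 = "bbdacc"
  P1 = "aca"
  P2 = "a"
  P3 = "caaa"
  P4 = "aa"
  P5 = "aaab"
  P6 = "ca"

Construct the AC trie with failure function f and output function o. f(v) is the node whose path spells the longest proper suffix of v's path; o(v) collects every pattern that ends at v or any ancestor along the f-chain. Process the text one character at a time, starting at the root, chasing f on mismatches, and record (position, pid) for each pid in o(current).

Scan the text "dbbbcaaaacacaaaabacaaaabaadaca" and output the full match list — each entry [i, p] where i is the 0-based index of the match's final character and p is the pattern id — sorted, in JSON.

Construct AC machine:
Trie (insert patterns):
  n0 'ε': a→7 b→1 c→10
  n1 'b': b→2
  n2 'bb': d→3
  n3 'bbd': a→4
  n4 'bbda': c→5
  n5 'bbdac': c→6
  n6 'bbdacc': ·  ←P0
  n7 'a': a→14 c→8  ←P2
  n8 'ac': a→9
  n9 'aca': ·  ←P1
  n10 'c': a→11
  n11 'ca': a→12  ←P6
  n12 'caa': a→13
  n13 'caaa': ·  ←P3
  n14 'aa': a→15  ←P4
  n15 'aaa': b→16
  n16 'aaab': ·  ←P5

BFS fail/out derivation:
  fail(1) 'b': from fail(0)=0 chase 'b': 0 ⇒ 0;  out=∅∪out(0)=∅
  fail(7) 'a': from fail(0)=0 chase 'a': 0 ⇒ 0;  out={2}∪out(0)={2}
  fail(10) 'c': from fail(0)=0 chase 'c': 0 ⇒ 0;  out=∅∪out(0)=∅
  fail(2) 'bb': from fail(1)=0 chase 'b': 0 ⇒ 1;  out=∅∪out(1)=∅
  fail(8) 'ac': from fail(7)=0 chase 'c': 0 ⇒ 10;  out=∅∪out(10)=∅
  fail(11) 'ca': from fail(10)=0 chase 'a': 0 ⇒ 7;  out={6}∪out(7)={2,6}
  fail(14) 'aa': from fail(7)=0 chase 'a': 0 ⇒ 7;  out={4}∪out(7)={2,4}
  fail(3) 'bbd': from fail(2)=1 chase 'd': 1→0 ⇒ 0;  out=∅∪out(0)=∅
  fail(9) 'aca': from fail(8)=10 chase 'a': 10 ⇒ 11;  out={1}∪out(11)={1,2,6}
  fail(12) 'caa': from fail(11)=7 chase 'a': 7 ⇒ 14;  out=∅∪out(14)={2,4}
  fail(15) 'aaa': from fail(14)=7 chase 'a': 7 ⇒ 14;  out=∅∪out(14)={2,4}
  fail(4) 'bbda': from fail(3)=0 chase 'a': 0 ⇒ 7;  out=∅∪out(7)={2}
  fail(13) 'caaa': from fail(12)=14 chase 'a': 14 ⇒ 15;  out={3}∪out(15)={2,3,4}
  fail(16) 'aaab': from fail(15)=14 chase 'b': 14→7→0 ⇒ 1;  out={5}∪out(1)={5}
  fail(5) 'bbdac': from fail(4)=7 chase 'c': 7 ⇒ 8;  out=∅∪out(8)=∅
  fail(6) 'bbdacc': from fail(5)=8 chase 'c': 8→10→0 ⇒ 10;  out={0}∪out(10)={0}

Text stream:
[0] read 'd'  n0⇒n0
[1] read 'b'  n0⇒n1
[2] read 'b'  n1⇒n2
[3] read 'b'  n2⇒n2 (via fail)
[4] read 'c'  n2⇒n10 (via fail)
[5] read 'a'  n10⇒n11  ** P2@[5:5],P6@[4:5]
[6] read 'a'  n11⇒n12  ** P2@[6:6],P4@[5:6]
[7] read 'a'  n12⇒n13  ** P2@[7:7],P3@[4:7],P4@[6:7]
[8] read 'a'  n13⇒n15 (via fail)  ** P2@[8:8],P4@[7:8]
[9] read 'c'  n15⇒n8 (via fail)
[10] read 'a'  n8⇒n9  ** P1@[8:10],P2@[10:10],P6@[9:10]
[11] read 'c'  n9⇒n8 (via fail)
[12] read 'a'  n8⇒n9  ** P1@[10:12],P2@[12:12],P6@[11:12]
[13] read 'a'  n9⇒n12 (via fail)  ** P2@[13:13],P4@[12:13]
[14] read 'a'  n12⇒n13  ** P2@[14:14],P3@[11:14],P4@[13:14]
[15] read 'a'  n13⇒n15 (via fail)  ** P2@[15:15],P4@[14:15]
[16] read 'b'  n15⇒n16  ** P5@[13:16]
[17] read 'a'  n16⇒n7 (via fail)  ** P2@[17:17]
[18] read 'c'  n7⇒n8
[19] read 'a'  n8⇒n9  ** P1@[17:19],P2@[19:19],P6@[18:19]
[20] read 'a'  n9⇒n12 (via fail)  ** P2@[20:20],P4@[19:20]
[21] read 'a'  n12⇒n13  ** P2@[21:21],P3@[18:21],P4@[20:21]
[22] read 'a'  n13⇒n15 (via fail)  ** P2@[22:22],P4@[21:22]
[23] read 'b'  n15⇒n16  ** P5@[20:23]
[24] read 'a'  n16⇒n7 (via fail)  ** P2@[24:24]
[25] read 'a'  n7⇒n14  ** P2@[25:25],P4@[24:25]
[26] read 'd'  n14⇒n0 (via fail)
[27] read 'a'  n0⇒n7  ** P2@[27:27]
[28] read 'c'  n7⇒n8
[29] read 'a'  n8⇒n9  ** P1@[27:29],P2@[29:29],P6@[28:29]

Result: [[5,2],[5,6],[6,2],[6,4],[7,2],[7,3],[7,4],[8,2],[8,4],[10,1],[10,2],[10,6],[12,1],[12,2],[12,6],[13,2],[13,4],[14,2],[14,3],[14,4],[15,2],[15,4],[16,5],[17,2],[19,1],[19,2],[19,6],[20,2],[20,4],[21,2],[21,3],[21,4],[22,2],[22,4],[23,5],[24,2],[25,2],[25,4],[27,2],[29,1],[29,2],[29,6]]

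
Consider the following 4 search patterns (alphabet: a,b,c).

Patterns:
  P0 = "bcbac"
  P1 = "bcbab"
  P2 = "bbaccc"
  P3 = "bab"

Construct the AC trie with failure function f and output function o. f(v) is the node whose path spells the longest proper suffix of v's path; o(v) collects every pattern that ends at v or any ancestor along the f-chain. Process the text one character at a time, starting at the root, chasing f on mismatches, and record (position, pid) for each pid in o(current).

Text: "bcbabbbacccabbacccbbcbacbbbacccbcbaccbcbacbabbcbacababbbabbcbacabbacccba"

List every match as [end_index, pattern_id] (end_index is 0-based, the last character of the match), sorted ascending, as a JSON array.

Build automaton:
Trie (insert patterns):
  0='ε' goto b→1
  1='b' goto a→12 b→7 c→2
  2='bc' goto b→3
  3='bcb' goto a→4
  4='bcba' goto b→6 c→5
  5='bcbac' goto ·  [P0 ends]
  6='bcbab' goto ·  [P1 ends]
  7='bb' goto a→8
  8='bba' goto c→9
  9='bbac' goto c→10
  10='bbacc' goto c→11
  11='bbaccc' goto ·  [P2 ends]
  12='ba' goto b→13
  13='bab' goto ·  [P3 ends]

BFS fail/out derivation:
  n1('b'): parent n0 fail=0; on 'b' 0 → fail=0;  out ∅∪∅=∅
  n2('bc'): parent n1 fail=0; on 'c' 0 → fail=0;  out ∅∪∅=∅
  n7('bb'): parent n1 fail=0; on 'b' 0 → fail=1;  out ∅∪∅=∅
  n12('ba'): parent n1 fail=0; on 'a' 0 → fail=0;  out ∅∪∅=∅
  n3('bcb'): parent n2 fail=0; on 'b' 0 → fail=1;  out ∅∪∅=∅
  n8('bba'): parent n7 fail=1; on 'a' 1 → fail=12;  out ∅∪∅=∅
  n13('bab'): parent n12 fail=0; on 'b' 0 → fail=1;  out {3}∪∅={3}
  n4('bcba'): parent n3 fail=1; on 'a' 1 → fail=12;  out ∅∪∅=∅
  n9('bbac'): parent n8 fail=12; on 'c' 12→0 → fail=0;  out ∅∪∅=∅
  n5('bcbac'): parent n4 fail=12; on 'c' 12→0 → fail=0;  out {0}∪∅={0}
  n6('bcbab'): parent n4 fail=12; on 'b' 12 → fail=13;  out {1}∪{3}={1,3}
  n10('bbacc'): parent n9 fail=0; on 'c' 0 → fail=0;  out ∅∪∅=∅
  n11('bbaccc'): parent n10 fail=0; on 'c' 0 → fail=0;  out {2}∪∅={2}

Text stream:
i=0 'b': node 0→1
i=1 'c': node 1→2
i=2 'b': node 2→3
i=3 'a': node 3→4
i=4 'b': node 4→6  emit P1@[0:4],P3@[2:4]
i=5 'b': node 6→7 ·f
i=6 'b': node 7→7 ·f
i=7 'a': node 7→8
i=8 'c': node 8→9
i=9 'c': node 9→10
i=10 'c': node 10→11  emit P2@[5:10]
i=11 'a': node 11→0 ·f
i=12 'b': node 0→1
i=13 'b': node 1→7
i=14 'a': node 7→8
i=15 'c': node 8→9
i=16 'c': node 9→10
i=17 'c': node 10→11  emit P2@[12:17]
i=18 'b': node 11→1 ·f
i=19 'b': node 1→7
i=20 'c': node 7→2 ·f
i=21 'b': node 2→3
i=22 'a': node 3→4
i=23 'c': node 4→5  emit P0@[19:23]
i=24 'b': node 5→1 ·f
i=25 'b': node 1→7
i=26 'b': node 7→7 ·f
i=27 'a': node 7→8
i=28 'c': node 8→9
i=29 'c': node 9→10
i=30 'c': node 10→11  emit P2@[25:30]
i=31 'b': node 11→1 ·f
i=32 'c': node 1→2
i=33 'b': node 2→3
i=34 'a': node 3→4
i=35 'c': node 4→5  emit P0@[31:35]
i=36 'c': node 5→0 ·f
i=37 'b': node 0→1
i=38 'c': node 1→2
i=39 'b': node 2→3
i=40 'a': node 3→4
i=41 'c': node 4→5  emit P0@[37:41]
i=42 'b': node 5→1 ·f
i=43 'a': node 1→12
i=44 'b': node 12→13  emit P3@[42:44]
i=45 'b': node 13→7 ·f
i=46 'c': node 7→2 ·f
i=47 'b': node 2→3
i=48 'a': node 3→4
i=49 'c': node 4→5  emit P0@[45:49]
i=50 'a': node 5→0 ·f
i=51 'b': node 0→1
i=52 'a': node 1→12
i=53 'b': node 12→13  emit P3@[51:53]
i=54 'b': node 13→7 ·f
i=55 'b': node 7→7 ·f
i=56 'a': node 7→8
i=57 'b': node 8→13 ·f  emit P3@[55:57]
i=58 'b': node 13→7 ·f
i=59 'c': node 7→2 ·f
i=60 'b': node 2→3
i=61 'a': node 3→4
i=62 'c': node 4→5  emit P0@[58:62]
i=63 'a': node 5→0 ·f
i=64 'b': node 0→1
i=65 'b': node 1→7
i=66 'a': node 7→8
i=67 'c': node 8→9
i=68 'c': node 9→10
i=69 'c': node 10→11  emit P2@[64:69]
i=70 'b': node 11→1 ·f
i=71 'a': node 1→12

Matches: [[4,1],[4,3],[10,2],[17,2],[23,0],[30,2],[35,0],[41,0],[44,3],[49,0],[53,3],[57,3],[62,0],[69,2]]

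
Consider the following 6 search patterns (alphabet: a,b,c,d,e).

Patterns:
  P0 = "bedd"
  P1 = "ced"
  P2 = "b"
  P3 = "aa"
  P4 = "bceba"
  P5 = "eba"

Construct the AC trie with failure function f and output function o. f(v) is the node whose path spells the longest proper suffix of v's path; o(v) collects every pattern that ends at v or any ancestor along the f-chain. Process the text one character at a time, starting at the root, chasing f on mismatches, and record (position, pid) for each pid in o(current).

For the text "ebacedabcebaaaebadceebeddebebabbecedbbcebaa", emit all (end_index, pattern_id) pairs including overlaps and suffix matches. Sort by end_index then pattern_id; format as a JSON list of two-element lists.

Build automaton:
Trie (insert patterns):
  0='ε' goto a→8 b→1 c→5 e→14
  1='b' goto c→10 e→2  ←P2
  2='be' goto d→3
  3='bed' goto d→4
  4='bedd' goto ·  ←P0
  5='c' goto e→6
  6='ce' goto d→7
  7='ced' goto ·  ←P1
  8='a' goto a→9
  9='aa' goto ·  ←P3
  10='bc' goto e→11
  11='bce' goto b→12
  12='bceb' goto a→13
  13='bceba' goto ·  ←P4
  14='e' goto b→15
  15='eb' goto a→16
  16='eba' goto ·  ←P5

BFS fail/out derivation:
  fail(1) 'b': from fail(0)=0 chase 'b': 0 ⇒ 0;  out={2}∪out(0)={2}
  fail(5) 'c': from fail(0)=0 chase 'c': 0 ⇒ 0;  out=∅∪out(0)=∅
  fail(8) 'a': from fail(0)=0 chase 'a': 0 ⇒ 0;  out=∅∪out(0)=∅
  fail(14) 'e': from fail(0)=0 chase 'e': 0 ⇒ 0;  out=∅∪out(0)=∅
  fail(2) 'be': from fail(1)=0 chase 'e': 0 ⇒ 14;  out=∅∪out(14)=∅
  fail(6) 'ce': from fail(5)=0 chase 'e': 0 ⇒ 14;  out=∅∪out(14)=∅
  fail(9) 'aa': from fail(8)=0 chase 'a': 0 ⇒ 8;  out={3}∪out(8)={3}
  fail(10) 'bc': from fail(1)=0 chase 'c': 0 ⇒ 5;  out=∅∪out(5)=∅
  fail(15) 'eb': from fail(14)=0 chase 'b': 0 ⇒ 1;  out=∅∪out(1)={2}
  fail(3) 'bed': from fail(2)=14 chase 'd': 14→0 ⇒ 0;  out=∅∪out(0)=∅
  fail(7) 'ced': from fail(6)=14 chase 'd': 14→0 ⇒ 0;  out={1}∪out(0)={1}
  fail(11) 'bce': from fail(10)=5 chase 'e': 5 ⇒ 6;  out=∅∪out(6)=∅
  fail(16) 'eba': from fail(15)=1 chase 'a': 1→0 ⇒ 8;  out={5}∪out(8)={5}
  fail(4) 'bedd': from fail(3)=0 chase 'd': 0 ⇒ 0;  out={0}∪out(0)={0}
  fail(12) 'bceb': from fail(11)=6 chase 'b': 6→14 ⇒ 15;  out=∅∪out(15)={2}
  fail(13) 'bceba': from fail(12)=15 chase 'a': 15 ⇒ 16;  out={4}∪out(16)={4,5}

Scan:
[0] read 'e'  n0⇒n14
[1] read 'b'  n14⇒n15  ** P2@[1:1]
[2] read 'a'  n15⇒n16  ** P5@[0:2]
[3] read 'c'  n16⇒n5 (fail-walked)
[4] read 'e'  n5⇒n6
[5] read 'd'  n6⇒n7  ** P1@[3:5]
[6] read 'a'  n7⇒n8 (fail-walked)
[7] read 'b'  n8⇒n1 (fail-walked)  ** P2@[7:7]
[8] read 'c'  n1⇒n10
[9] read 'e'  n10⇒n11
[10] read 'b'  n11⇒n12  ** P2@[10:10]
[11] read 'a'  n12⇒n13  ** P4@[7:11],P5@[9:11]
[12] read 'a'  n13⇒n9 (fail-walked)  ** P3@[11:12]
[13] read 'a'  n9⇒n9 (fail-walked)  ** P3@[12:13]
[14] read 'e'  n9⇒n14 (fail-walked)
[15] read 'b'  n14⇒n15  ** P2@[15:15]
[16] read 'a'  n15⇒n16  ** P5@[14:16]
[17] read 'd'  n16⇒n0 (fail-walked)
[18] read 'c'  n0⇒n5
[19] read 'e'  n5⇒n6
[20] read 'e'  n6⇒n14 (fail-walked)
[21] read 'b'  n14⇒n15  ** P2@[21:21]
[22] read 'e'  n15⇒n2 (fail-walked)
[23] read 'd'  n2⇒n3
[24] read 'd'  n3⇒n4  ** P0@[21:24]
[25] read 'e'  n4⇒n14 (fail-walked)
[26] read 'b'  n14⇒n15  ** P2@[26:26]
[27] read 'e'  n15⇒n2 (fail-walked)
[28] read 'b'  n2⇒n15 (fail-walked)  ** P2@[28:28]
[29] read 'a'  n15⇒n16  ** P5@[27:29]
[30] read 'b'  n16⇒n1 (fail-walked)  ** P2@[30:30]
[31] read 'b'  n1⇒n1 (fail-walked)  ** P2@[31:31]
[32] read 'e'  n1⇒n2
[33] read 'c'  n2⇒n5 (fail-walked)
[34] read 'e'  n5⇒n6
[35] read 'd'  n6⇒n7  ** P1@[33:35]
[36] read 'b'  n7⇒n1 (fail-walked)  ** P2@[36:36]
[37] read 'b'  n1⇒n1 (fail-walked)  ** P2@[37:37]
[38] read 'c'  n1⇒n10
[39] read 'e'  n10⇒n11
[40] read 'b'  n11⇒n12  ** P2@[40:40]
[41] read 'a'  n12⇒n13  ** P4@[37:41],P5@[39:41]
[42] read 'a'  n13⇒n9 (fail-walked)  ** P3@[41:42]

All matches (sorted): [[1,2],[2,5],[5,1],[7,2],[10,2],[11,4],[11,5],[12,3],[13,3],[15,2],[16,5],[21,2],[24,0],[26,2],[28,2],[29,5],[30,2],[31,2],[35,1],[36,2],[37,2],[40,2],[41,4],[41,5],[42,3]]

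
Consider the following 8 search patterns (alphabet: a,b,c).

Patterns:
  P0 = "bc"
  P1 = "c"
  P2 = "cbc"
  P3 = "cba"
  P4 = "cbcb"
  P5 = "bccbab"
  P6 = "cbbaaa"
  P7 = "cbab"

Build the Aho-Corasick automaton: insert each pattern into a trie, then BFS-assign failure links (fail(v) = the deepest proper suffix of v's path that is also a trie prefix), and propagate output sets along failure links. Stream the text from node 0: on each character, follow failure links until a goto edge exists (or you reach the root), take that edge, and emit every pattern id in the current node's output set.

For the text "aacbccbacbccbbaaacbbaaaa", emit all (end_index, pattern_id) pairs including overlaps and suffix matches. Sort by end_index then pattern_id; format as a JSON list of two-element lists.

Build:
Trie nodes:
  0='ε' goto b→1 c→3
  1='b' goto c→2
  2='bc' goto c→8  [P0 ends]
  3='c' goto b→4  [P1 ends]
  4='cb' goto a→6 b→12 c→5
  5='cbc' goto b→7  [P2 ends]
  6='cba' goto b→16  [P3 ends]
  7='cbcb' goto ·  [P4 ends]
  8='bcc' goto b→9
  9='bccb' goto a→10
  10='bccba' goto b→11
  11='bccbab' goto ·  [P5 ends]
  12='cbb' goto a→13
  13='cbba' goto a→14
  14='cbbaa' goto a→15
  15='cbbaaa' goto ·  [P6 ends]
  16='cbab' goto ·  [P7 ends]

Failure links (BFS by depth):
  fail(1) 'b': from fail(0)=0 chase 'b': 0 ⇒ 0;  out=∅∪out(0)=∅
  fail(3) 'c': from fail(0)=0 chase 'c': 0 ⇒ 0;  out={1}∪out(0)={1}
  fail(2) 'bc': from fail(1)=0 chase 'c': 0 ⇒ 3;  out={0}∪out(3)={0,1}
  fail(4) 'cb': from fail(3)=0 chase 'b': 0 ⇒ 1;  out=∅∪out(1)=∅
  fail(5) 'cbc': from fail(4)=1 chase 'c': 1 ⇒ 2;  out={2}∪out(2)={0,1,2}
  fail(6) 'cba': from fail(4)=1 chase 'a': 1→0 ⇒ 0;  out={3}∪out(0)={3}
  fail(8) 'bcc': from fail(2)=3 chase 'c': 3→0 ⇒ 3;  out=∅∪out(3)={1}
  fail(12) 'cbb': from fail(4)=1 chase 'b': 1→0 ⇒ 1;  out=∅∪out(1)=∅
  fail(7) 'cbcb': from fail(5)=2 chase 'b': 2→3 ⇒ 4;  out={4}∪out(4)={4}
  fail(9) 'bccb': from fail(8)=3 chase 'b': 3 ⇒ 4;  out=∅∪out(4)=∅
  fail(13) 'cbba': from fail(12)=1 chase 'a': 1→0 ⇒ 0;  out=∅∪out(0)=∅
  fail(16) 'cbab': from fail(6)=0 chase 'b': 0 ⇒ 1;  out={7}∪out(1)={7}
  fail(10) 'bccba': from fail(9)=4 chase 'a': 4 ⇒ 6;  out=∅∪out(6)={3}
  fail(14) 'cbbaa': from fail(13)=0 chase 'a': 0 ⇒ 0;  out=∅∪out(0)=∅
  fail(11) 'bccbab': from fail(10)=6 chase 'b': 6 ⇒ 16;  out={5}∪out(16)={5,7}
  fail(15) 'cbbaaa': from fail(14)=0 chase 'a': 0 ⇒ 0;  out={6}∪out(0)={6}

Scan:
[0] read 'a'  n0⇒n0
[1] read 'a'  n0⇒n0
[2] read 'c'  n0⇒n3  → match P1@[2:2]
[3] read 'b'  n3⇒n4
[4] read 'c'  n4⇒n5  → match P0@[3:4],P1@[4:4],P2@[2:4]
[5] read 'c'  n5⇒n8 ·f  → match P1@[5:5]
[6] read 'b'  n8⇒n9
[7] read 'a'  n9⇒n10  → match P3@[5:7]
[8] read 'c'  n10⇒n3 ·f  → match P1@[8:8]
[9] read 'b'  n3⇒n4
[10] read 'c'  n4⇒n5  → match P0@[9:10],P1@[10:10],P2@[8:10]
[11] read 'c'  n5⇒n8 ·f  → match P1@[11:11]
[12] read 'b'  n8⇒n9
[13] read 'b'  n9⇒n12 ·f
[14] read 'a'  n12⇒n13
[15] read 'a'  n13⇒n14
[16] read 'a'  n14⇒n15  → match P6@[11:16]
[17] read 'c'  n15⇒n3 ·f  → match P1@[17:17]
[18] read 'b'  n3⇒n4
[19] read 'b'  n4⇒n12
[20] read 'a'  n12⇒n13
[21] read 'a'  n13⇒n14
[22] read 'a'  n14⇒n15  → match P6@[17:22]
[23] read 'a'  n15⇒n0 ·f

All matches (sorted): [[2,1],[4,0],[4,1],[4,2],[5,1],[7,3],[8,1],[10,0],[10,1],[10,2],[11,1],[16,6],[17,1],[22,6]]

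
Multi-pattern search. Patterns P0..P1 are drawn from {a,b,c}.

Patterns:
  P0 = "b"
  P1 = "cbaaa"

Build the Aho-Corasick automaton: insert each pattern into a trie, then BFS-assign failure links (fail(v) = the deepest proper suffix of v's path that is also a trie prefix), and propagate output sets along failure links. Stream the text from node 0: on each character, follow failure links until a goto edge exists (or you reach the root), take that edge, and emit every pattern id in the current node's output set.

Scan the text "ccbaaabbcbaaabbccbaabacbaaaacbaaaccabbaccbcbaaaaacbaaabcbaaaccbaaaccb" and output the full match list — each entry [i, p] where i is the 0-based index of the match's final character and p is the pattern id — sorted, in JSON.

Build:
Trie nodes:
  0='ε' goto b→1 c→2
  1='b' goto ·  [P0 ends]
  2='c' goto b→3
  3='cb' goto a→4
  4='cba' goto a→5
  5='cbaa' goto a→6
  6='cbaaa' goto ·  [P1 ends]

Failure links (BFS by depth):
  fail(1) 'b': from fail(0)=0 chase 'b': 0 ⇒ 0;  out={0}∪out(0)={0}
  fail(2) 'c': from fail(0)=0 chase 'c': 0 ⇒ 0;  out=∅∪out(0)=∅
  fail(3) 'cb': from fail(2)=0 chase 'b': 0 ⇒ 1;  out=∅∪out(1)={0}
  fail(4) 'cba': from fail(3)=1 chase 'a': 1→0 ⇒ 0;  out=∅∪out(0)=∅
  fail(5) 'cbaa': from fail(4)=0 chase 'a': 0 ⇒ 0;  out=∅∪out(0)=∅
  fail(6) 'cbaaa': from fail(5)=0 chase 'a': 0 ⇒ 0;  out={1}∪out(0)={1}

Run:
i=0 'c': node 0→2
i=1 'c': node 2→2 (via fail)
i=2 'b': node 2→3  → match P0@[2:2]
i=3 'a': node 3→4
i=4 'a': node 4→5
i=5 'a': node 5→6  → match P1@[1:5]
i=6 'b': node 6→1 (via fail)  → match P0@[6:6]
i=7 'b': node 1→1 (via fail)  → match P0@[7:7]
i=8 'c': node 1→2 (via fail)
i=9 'b': node 2→3  → match P0@[9:9]
i=10 'a': node 3→4
i=11 'a': node 4→5
i=12 'a': node 5→6  → match P1@[8:12]
i=13 'b': node 6→1 (via fail)  → match P0@[13:13]
i=14 'b': node 1→1 (via fail)  → match P0@[14:14]
i=15 'c': node 1→2 (via fail)
i=16 'c': node 2→2 (via fail)
i=17 'b': node 2→3  → match P0@[17:17]
i=18 'a': node 3→4
i=19 'a': node 4→5
i=20 'b': node 5→1 (via fail)  → match P0@[20:20]
i=21 'a': node 1→0 (via fail)
i=22 'c': node 0→2
i=23 'b': node 2→3  → match P0@[23:23]
i=24 'a': node 3→4
i=25 'a': node 4→5
i=26 'a': node 5→6  → match P1@[22:26]
i=27 'a': node 6→0 (via fail)
i=28 'c': node 0→2
i=29 'b': node 2→3  → match P0@[29:29]
i=30 'a': node 3→4
i=31 'a': node 4→5
i=32 'a': node 5→6  → match P1@[28:32]
i=33 'c': node 6→2 (via fail)
i=34 'c': node 2→2 (via fail)
i=35 'a': node 2→0 (via fail)
i=36 'b': node 0→1  → match P0@[36:36]
i=37 'b': node 1→1 (via fail)  → match P0@[37:37]
i=38 'a': node 1→0 (via fail)
i=39 'c': node 0→2
i=40 'c': node 2→2 (via fail)
i=41 'b': node 2→3  → match P0@[41:41]
i=42 'c': node 3→2 (via fail)
i=43 'b': node 2→3  → match P0@[43:43]
i=44 'a': node 3→4
i=45 'a': node 4→5
i=46 'a': node 5→6  → match P1@[42:46]
i=47 'a': node 6→0 (via fail)
i=48 'a': node 0→0
i=49 'c': node 0→2
i=50 'b': node 2→3  → match P0@[50:50]
i=51 'a': node 3→4
i=52 'a': node 4→5
i=53 'a': node 5→6  → match P1@[49:53]
i=54 'b': node 6→1 (via fail)  → match P0@[54:54]
i=55 'c': node 1→2 (via fail)
i=56 'b': node 2→3  → match P0@[56:56]
i=57 'a': node 3→4
i=58 'a': node 4→5
i=59 'a': node 5→6  → match P1@[55:59]
i=60 'c': node 6→2 (via fail)
i=61 'c': node 2→2 (via fail)
i=62 'b': node 2→3  → match P0@[62:62]
i=63 'a': node 3→4
i=64 'a': node 4→5
i=65 'a': node 5→6  → match P1@[61:65]
i=66 'c': node 6→2 (via fail)
i=67 'c': node 2→2 (via fail)
i=68 'b': node 2→3  → match P0@[68:68]

Matches: [[2,0],[5,1],[6,0],[7,0],[9,0],[12,1],[13,0],[14,0],[17,0],[20,0],[23,0],[26,1],[29,0],[32,1],[36,0],[37,0],[41,0],[43,0],[46,1],[50,0],[53,1],[54,0],[56,0],[59,1],[62,0],[65,1],[68,0]]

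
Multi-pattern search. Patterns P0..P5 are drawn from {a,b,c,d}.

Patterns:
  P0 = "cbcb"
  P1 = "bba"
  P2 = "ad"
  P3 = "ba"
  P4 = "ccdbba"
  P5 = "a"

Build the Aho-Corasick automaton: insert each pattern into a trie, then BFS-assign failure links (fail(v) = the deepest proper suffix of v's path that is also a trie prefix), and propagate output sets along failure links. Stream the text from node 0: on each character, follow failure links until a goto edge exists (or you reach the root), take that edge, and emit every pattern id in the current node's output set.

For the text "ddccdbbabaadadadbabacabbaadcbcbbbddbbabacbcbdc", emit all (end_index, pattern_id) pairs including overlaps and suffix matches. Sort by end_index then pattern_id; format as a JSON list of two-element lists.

Construct AC machine:
Trie nodes:
  0='ε' goto a→8 b→5 c→1
  1='c' goto b→2 c→11
  2='cb' goto c→3
  3='cbc' goto b→4
  4='cbcb' goto ·  ←P0
  5='b' goto a→10 b→6
  6='bb' goto a→7
  7='bba' goto ·  ←P1
  8='a' goto d→9  ←P5
  9='ad' goto ·  ←P2
  10='ba' goto ·  ←P3
  11='cc' goto d→12
  12='ccd' goto b→13
  13='ccdb' goto b→14
  14='ccdbb' goto a→15
  15='ccdbba' goto ·  ←P4

Failure links (BFS by depth):
  fail(1) 'c': from fail(0)=0 chase 'c': 0 ⇒ 0;  out=∅∪out(0)=∅
  fail(5) 'b': from fail(0)=0 chase 'b': 0 ⇒ 0;  out=∅∪out(0)=∅
  fail(8) 'a': from fail(0)=0 chase 'a': 0 ⇒ 0;  out={5}∪out(0)={5}
  fail(2) 'cb': from fail(1)=0 chase 'b': 0 ⇒ 5;  out=∅∪out(5)=∅
  fail(6) 'bb': from fail(5)=0 chase 'b': 0 ⇒ 5;  out=∅∪out(5)=∅
  fail(9) 'ad': from fail(8)=0 chase 'd': 0 ⇒ 0;  out={2}∪out(0)={2}
  fail(10) 'ba': from fail(5)=0 chase 'a': 0 ⇒ 8;  out={3}∪out(8)={3,5}
  fail(11) 'cc': from fail(1)=0 chase 'c': 0 ⇒ 1;  out=∅∪out(1)=∅
  fail(3) 'cbc': from fail(2)=5 chase 'c': 5→0 ⇒ 1;  out=∅∪out(1)=∅
  fail(7) 'bba': from fail(6)=5 chase 'a': 5 ⇒ 10;  out={1}∪out(10)={1,3,5}
  fail(12) 'ccd': from fail(11)=1 chase 'd': 1→0 ⇒ 0;  out=∅∪out(0)=∅
  fail(4) 'cbcb': from fail(3)=1 chase 'b': 1 ⇒ 2;  out={0}∪out(2)={0}
  fail(13) 'ccdb': from fail(12)=0 chase 'b': 0 ⇒ 5;  out=∅∪out(5)=∅
  fail(14) 'ccdbb': from fail(13)=5 chase 'b': 5 ⇒ 6;  out=∅∪out(6)=∅
  fail(15) 'ccdbba': from fail(14)=6 chase 'a': 6 ⇒ 7;  out={4}∪out(7)={1,3,4,5}

Run:
i=0 'd': node 0→0
i=1 'd': node 0→0
i=2 'c': node 0→1
i=3 'c': node 1→11
i=4 'd': node 11→12
i=5 'b': node 12→13
i=6 'b': node 13→14
i=7 'a': node 14→15  → match P1@[5:7],P3@[6:7],P4@[2:7],P5@[7:7]
i=8 'b': node 15→5 (fail-walked)
i=9 'a': node 5→10  → match P3@[8:9],P5@[9:9]
i=10 'a': node 10→8 (fail-walked)  → match P5@[10:10]
i=11 'd': node 8→9  → match P2@[10:11]
i=12 'a': node 9→8 (fail-walked)  → match P5@[12:12]
i=13 'd': node 8→9  → match P2@[12:13]
i=14 'a': node 9→8 (fail-walked)  → match P5@[14:14]
i=15 'd': node 8→9  → match P2@[14:15]
i=16 'b': node 9→5 (fail-walked)
i=17 'a': node 5→10  → match P3@[16:17],P5@[17:17]
i=18 'b': node 10→5 (fail-walked)
i=19 'a': node 5→10  → match P3@[18:19],P5@[19:19]
i=20 'c': node 10→1 (fail-walked)
i=21 'a': node 1→8 (fail-walked)  → match P5@[21:21]
i=22 'b': node 8→5 (fail-walked)
i=23 'b': node 5→6
i=24 'a': node 6→7  → match P1@[22:24],P3@[23:24],P5@[24:24]
i=25 'a': node 7→8 (fail-walked)  → match P5@[25:25]
i=26 'd': node 8→9  → match P2@[25:26]
i=27 'c': node 9→1 (fail-walked)
i=28 'b': node 1→2
i=29 'c': node 2→3
i=30 'b': node 3→4  → match P0@[27:30]
i=31 'b': node 4→6 (fail-walked)
i=32 'b': node 6→6 (fail-walked)
i=33 'd': node 6→0 (fail-walked)
i=34 'd': node 0→0
i=35 'b': node 0→5
i=36 'b': node 5→6
i=37 'a': node 6→7  → match P1@[35:37],P3@[36:37],P5@[37:37]
i=38 'b': node 7→5 (fail-walked)
i=39 'a': node 5→10  → match P3@[38:39],P5@[39:39]
i=40 'c': node 10→1 (fail-walked)
i=41 'b': node 1→2
i=42 'c': node 2→3
i=43 'b': node 3→4  → match P0@[40:43]
i=44 'd': node 4→0 (fail-walked)
i=45 'c': node 0→1

All matches (sorted): [[7,1],[7,3],[7,4],[7,5],[9,3],[9,5],[10,5],[11,2],[12,5],[13,2],[14,5],[15,2],[17,3],[17,5],[19,3],[19,5],[21,5],[24,1],[24,3],[24,5],[25,5],[26,2],[30,0],[37,1],[37,3],[37,5],[39,3],[39,5],[43,0]]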